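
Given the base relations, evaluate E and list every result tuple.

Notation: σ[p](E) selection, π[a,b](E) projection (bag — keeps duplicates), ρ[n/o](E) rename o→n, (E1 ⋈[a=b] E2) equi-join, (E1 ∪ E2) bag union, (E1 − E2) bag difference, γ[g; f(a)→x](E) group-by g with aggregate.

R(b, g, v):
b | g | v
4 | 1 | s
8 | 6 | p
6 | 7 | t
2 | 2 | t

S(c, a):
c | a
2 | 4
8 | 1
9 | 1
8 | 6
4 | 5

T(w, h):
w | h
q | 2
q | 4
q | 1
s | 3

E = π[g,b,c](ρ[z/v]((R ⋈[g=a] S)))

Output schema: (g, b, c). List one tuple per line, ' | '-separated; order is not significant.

Row counts bottom-up:
  R → 4
  S → 5
  (R ⋈[g=a] S) → 3
  ρ[z/v]((R ⋈[g=a] S)) → 3
  π[g,b,c](ρ[z/v]((R ⋈[g=a] S))) → 3

== RESULT ==
g | b | c
1 | 4 | 8
1 | 4 | 9
6 | 8 | 8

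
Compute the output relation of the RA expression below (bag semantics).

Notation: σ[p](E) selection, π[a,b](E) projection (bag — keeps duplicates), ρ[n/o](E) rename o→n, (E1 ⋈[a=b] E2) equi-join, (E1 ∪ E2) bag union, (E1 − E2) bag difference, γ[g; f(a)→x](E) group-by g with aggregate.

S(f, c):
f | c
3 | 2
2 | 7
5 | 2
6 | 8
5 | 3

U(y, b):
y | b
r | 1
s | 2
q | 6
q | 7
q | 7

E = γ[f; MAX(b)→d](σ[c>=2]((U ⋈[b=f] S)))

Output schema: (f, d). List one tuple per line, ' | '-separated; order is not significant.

Subexpression sizes:
  U → 5
  S → 5
  (U ⋈[b=f] S) → 2
  σ[c>=2]((U ⋈[b=f] S)) → 2
  γ[f; MAX(b)→d](σ[c>=2]((U ⋈[b=f] S))) → 2

== RESULT ==
f | d
2 | 2
6 | 6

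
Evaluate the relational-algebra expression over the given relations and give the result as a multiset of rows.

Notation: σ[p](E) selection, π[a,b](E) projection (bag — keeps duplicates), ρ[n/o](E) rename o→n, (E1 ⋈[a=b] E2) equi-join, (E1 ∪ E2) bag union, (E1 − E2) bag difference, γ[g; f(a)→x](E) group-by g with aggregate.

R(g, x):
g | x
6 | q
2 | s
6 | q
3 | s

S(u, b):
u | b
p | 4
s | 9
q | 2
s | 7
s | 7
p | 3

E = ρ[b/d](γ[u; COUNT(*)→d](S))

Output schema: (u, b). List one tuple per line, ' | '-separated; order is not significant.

Row counts bottom-up:
  S → 6
  γ[u; COUNT(*)→d](S) → 3
  ρ[b/d](γ[u; COUNT(*)→d](S)) → 3

== RESULT ==
u | b
p | 2
q | 1
s | 3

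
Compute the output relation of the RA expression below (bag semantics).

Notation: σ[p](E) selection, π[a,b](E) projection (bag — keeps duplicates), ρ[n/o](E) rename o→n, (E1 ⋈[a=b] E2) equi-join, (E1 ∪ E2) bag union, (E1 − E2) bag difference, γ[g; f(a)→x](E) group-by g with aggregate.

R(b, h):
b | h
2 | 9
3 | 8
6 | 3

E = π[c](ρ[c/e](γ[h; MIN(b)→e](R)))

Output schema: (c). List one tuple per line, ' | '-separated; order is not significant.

Row counts bottom-up:
  R → 3
  γ[h; MIN(b)→e](R) → 3
  ρ[c/e](γ[h; MIN(b)→e](R)) → 3
  π[c](ρ[c/e](γ[h; MIN(b)→e](R))) → 3

== RESULT ==
c
2
3
6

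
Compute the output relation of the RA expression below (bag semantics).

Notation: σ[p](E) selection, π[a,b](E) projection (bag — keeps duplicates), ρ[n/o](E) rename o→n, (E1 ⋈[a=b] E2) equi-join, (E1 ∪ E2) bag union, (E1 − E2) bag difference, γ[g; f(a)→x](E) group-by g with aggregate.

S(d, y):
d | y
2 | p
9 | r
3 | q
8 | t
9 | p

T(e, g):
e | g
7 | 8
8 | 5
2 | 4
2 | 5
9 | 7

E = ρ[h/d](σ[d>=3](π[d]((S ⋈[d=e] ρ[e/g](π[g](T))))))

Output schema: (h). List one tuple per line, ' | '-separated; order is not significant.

Stepwise |·|:
  S → 5
  T → 5
  π[g](T) → 5
  ρ[e/g](π[g](T)) → 5
  (S ⋈[d=e] ρ[e/g](π[g](T))) → 1
  π[d]((S ⋈[d=e] ρ[e/g](π[g](T)))) → 1
  σ[d>=3](π[d]((S ⋈[d=e] ρ[e/g](π[g](T))))) → 1
  ρ[h/d](σ[d>=3](π[d]((S ⋈[d=e] ρ[e/g](π[g](T)))))) → 1

== RESULT ==
h
8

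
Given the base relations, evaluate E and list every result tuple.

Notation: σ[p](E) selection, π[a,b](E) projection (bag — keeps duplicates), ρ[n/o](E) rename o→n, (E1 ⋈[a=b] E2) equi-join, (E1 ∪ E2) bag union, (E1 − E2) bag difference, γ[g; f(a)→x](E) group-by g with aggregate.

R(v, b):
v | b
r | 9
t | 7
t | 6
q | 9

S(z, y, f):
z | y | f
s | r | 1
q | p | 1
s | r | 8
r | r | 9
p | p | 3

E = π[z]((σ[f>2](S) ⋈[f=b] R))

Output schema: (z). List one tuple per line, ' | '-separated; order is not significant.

Row counts bottom-up:
  S → 5
  σ[f>2](S) → 3
  R → 4
  (σ[f>2](S) ⋈[f=b] R) → 2
  π[z]((σ[f>2](S) ⋈[f=b] R)) → 2

== RESULT ==
z
r
r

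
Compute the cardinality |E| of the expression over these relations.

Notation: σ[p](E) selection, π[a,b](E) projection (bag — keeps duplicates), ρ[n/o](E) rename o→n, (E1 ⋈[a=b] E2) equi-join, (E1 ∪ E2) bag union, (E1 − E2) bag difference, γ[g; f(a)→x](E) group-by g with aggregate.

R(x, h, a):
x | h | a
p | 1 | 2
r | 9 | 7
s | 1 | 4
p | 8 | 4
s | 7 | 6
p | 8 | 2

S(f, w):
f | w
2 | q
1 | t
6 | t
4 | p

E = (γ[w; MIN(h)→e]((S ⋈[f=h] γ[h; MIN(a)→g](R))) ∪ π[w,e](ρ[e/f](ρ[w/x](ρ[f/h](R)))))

Subexpression sizes:
  S → 4
  R → 6
  γ[h; MIN(a)→g](R) → 4
  (S ⋈[f=h] γ[h; MIN(a)→g](R)) → 1
  γ[w; MIN(h)→e]((S ⋈[f=h] γ[h; MIN(a)→g](R))) → 1
  R → 6
  ρ[f/h](R) → 6
  ρ[w/x](ρ[f/h](R)) → 6
  ρ[e/f](ρ[w/x](ρ[f/h](R))) → 6
  π[w,e](ρ[e/f](ρ[w/x](ρ[f/h](R)))) → 6
  (γ[w; MIN(h)→e]((S ⋈[f=h] γ[h; MIN(a)→g](R))) ∪ π[w,e](ρ[e/f](ρ[w/x](ρ[f/h](R))))) → 7

|E| = 7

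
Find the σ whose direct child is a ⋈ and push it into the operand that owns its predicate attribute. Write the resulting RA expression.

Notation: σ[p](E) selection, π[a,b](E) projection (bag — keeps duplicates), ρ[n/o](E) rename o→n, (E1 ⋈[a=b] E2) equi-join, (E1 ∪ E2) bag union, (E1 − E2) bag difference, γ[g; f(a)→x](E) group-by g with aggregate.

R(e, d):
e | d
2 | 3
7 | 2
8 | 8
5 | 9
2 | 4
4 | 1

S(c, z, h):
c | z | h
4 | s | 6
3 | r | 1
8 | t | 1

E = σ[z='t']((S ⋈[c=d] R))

σ filters on z, owned by the left side.
E' = (σ[z='t'](S) ⋈[c=d] R)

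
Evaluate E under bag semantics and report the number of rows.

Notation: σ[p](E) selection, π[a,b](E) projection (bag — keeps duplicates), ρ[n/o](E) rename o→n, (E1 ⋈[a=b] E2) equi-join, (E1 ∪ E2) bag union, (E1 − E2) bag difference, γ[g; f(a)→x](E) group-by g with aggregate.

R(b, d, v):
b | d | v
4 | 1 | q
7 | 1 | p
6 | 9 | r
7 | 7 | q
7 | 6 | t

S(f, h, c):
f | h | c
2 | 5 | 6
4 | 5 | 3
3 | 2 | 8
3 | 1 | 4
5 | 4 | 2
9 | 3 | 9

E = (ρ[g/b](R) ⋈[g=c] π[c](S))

Per-node cardinality:
  R → 5
  ρ[g/b](R) → 5
  S → 6
  π[c](S) → 6
  (ρ[g/b](R) ⋈[g=c] π[c](S)) → 2

|E| = 2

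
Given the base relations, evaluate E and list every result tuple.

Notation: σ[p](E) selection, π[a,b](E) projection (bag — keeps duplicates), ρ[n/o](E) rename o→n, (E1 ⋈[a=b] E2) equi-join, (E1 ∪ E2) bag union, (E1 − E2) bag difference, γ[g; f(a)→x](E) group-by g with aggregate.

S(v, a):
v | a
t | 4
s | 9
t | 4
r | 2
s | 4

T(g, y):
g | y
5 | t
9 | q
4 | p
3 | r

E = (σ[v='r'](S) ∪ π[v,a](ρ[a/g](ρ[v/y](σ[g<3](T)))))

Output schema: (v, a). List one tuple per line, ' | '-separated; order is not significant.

Subexpression sizes:
  S → 5
  σ[v='r'](S) → 1
  T → 4
  σ[g<3](T) → 0
  ρ[v/y](σ[g<3](T)) → 0
  ρ[a/g](ρ[v/y](σ[g<3](T))) → 0
  π[v,a](ρ[a/g](ρ[v/y](σ[g<3](T)))) → 0
  (σ[v='r'](S) ∪ π[v,a](ρ[a/g](ρ[v/y](σ[g<3](T))))) → 1

== RESULT ==
v | a
r | 2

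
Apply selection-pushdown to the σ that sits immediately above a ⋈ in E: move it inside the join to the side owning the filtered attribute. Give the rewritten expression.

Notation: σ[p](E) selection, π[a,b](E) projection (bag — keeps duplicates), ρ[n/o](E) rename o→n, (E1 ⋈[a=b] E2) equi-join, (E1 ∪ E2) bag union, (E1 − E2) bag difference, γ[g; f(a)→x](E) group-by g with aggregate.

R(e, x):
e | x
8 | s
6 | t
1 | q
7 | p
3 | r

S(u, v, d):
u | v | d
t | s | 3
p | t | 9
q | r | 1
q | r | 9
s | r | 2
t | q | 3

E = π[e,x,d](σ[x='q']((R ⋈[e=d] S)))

σ filters on x, owned by the left side.
E' = π[e,x,d]((σ[x='q'](R) ⋈[e=d] S))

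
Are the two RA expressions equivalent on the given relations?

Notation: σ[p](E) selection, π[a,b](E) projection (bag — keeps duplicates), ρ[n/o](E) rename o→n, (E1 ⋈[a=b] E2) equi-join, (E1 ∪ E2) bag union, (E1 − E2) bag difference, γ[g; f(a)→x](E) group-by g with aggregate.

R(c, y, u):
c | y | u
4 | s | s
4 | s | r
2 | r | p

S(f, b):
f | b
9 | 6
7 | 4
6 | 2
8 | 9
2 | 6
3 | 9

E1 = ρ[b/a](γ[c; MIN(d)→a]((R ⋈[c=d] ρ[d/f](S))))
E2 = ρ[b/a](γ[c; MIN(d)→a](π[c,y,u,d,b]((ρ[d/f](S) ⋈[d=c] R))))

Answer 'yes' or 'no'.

E1 per-node cardinality:
  R → 3
  S → 6
  ρ[d/f](S) → 6
  (R ⋈[c=d] ρ[d/f](S)) → 1
  γ[c; MIN(d)→a]((R ⋈[c=d] ρ[d/f](S))) → 1
  ρ[b/a](γ[c; MIN(d)→a]((R ⋈[c=d] ρ[d/f](S)))) → 1
E2 per-node cardinality:
  S → 6
  ρ[d/f](S) → 6
  R → 3
  (ρ[d/f](S) ⋈[d=c] R) → 1
  π[c,y,u,d,b]((ρ[d/f](S) ⋈[d=c] R)) → 1
  γ[c; MIN(d)→a](π[c,y,u,d,b]((ρ[d/f](S) ⋈[d=c] R))) → 1
  ρ[b/a](γ[c; MIN(d)→a](π[c,y,u,d,b]((ρ[d/f](S) ⋈[d=c] R)))) → 1

E1 and E2 produce the same multiset:
c | b
2 | 2

yes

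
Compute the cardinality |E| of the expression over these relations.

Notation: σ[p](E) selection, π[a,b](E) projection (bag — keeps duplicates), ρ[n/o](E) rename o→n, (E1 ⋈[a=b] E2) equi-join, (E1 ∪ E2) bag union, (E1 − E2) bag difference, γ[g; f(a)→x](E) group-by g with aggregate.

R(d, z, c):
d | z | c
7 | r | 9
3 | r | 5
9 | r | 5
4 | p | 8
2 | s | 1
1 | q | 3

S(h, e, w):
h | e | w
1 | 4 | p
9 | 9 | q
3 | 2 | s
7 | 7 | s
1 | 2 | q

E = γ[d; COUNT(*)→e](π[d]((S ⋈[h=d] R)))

Per-node cardinality:
  S → 5
  R → 6
  (S ⋈[h=d] R) → 5
  π[d]((S ⋈[h=d] R)) → 5
  γ[d; COUNT(*)→e](π[d]((S ⋈[h=d] R))) → 4

|E| = 4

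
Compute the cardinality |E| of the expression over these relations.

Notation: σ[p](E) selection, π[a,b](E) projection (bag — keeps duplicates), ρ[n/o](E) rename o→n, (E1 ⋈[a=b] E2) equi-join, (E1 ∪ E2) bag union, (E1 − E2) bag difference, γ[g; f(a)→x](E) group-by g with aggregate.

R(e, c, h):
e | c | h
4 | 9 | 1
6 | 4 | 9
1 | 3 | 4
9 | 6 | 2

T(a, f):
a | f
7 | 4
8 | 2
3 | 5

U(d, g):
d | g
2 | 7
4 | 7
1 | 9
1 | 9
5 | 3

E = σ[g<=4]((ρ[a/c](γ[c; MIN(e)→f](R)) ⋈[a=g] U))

Subexpression sizes:
  R → 4
  γ[c; MIN(e)→f](R) → 4
  ρ[a/c](γ[c; MIN(e)→f](R)) → 4
  U → 5
  (ρ[a/c](γ[c; MIN(e)→f](R)) ⋈[a=g] U) → 3
  σ[g<=4]((ρ[a/c](γ[c; MIN(e)→f](R)) ⋈[a=g] U)) → 1

|E| = 1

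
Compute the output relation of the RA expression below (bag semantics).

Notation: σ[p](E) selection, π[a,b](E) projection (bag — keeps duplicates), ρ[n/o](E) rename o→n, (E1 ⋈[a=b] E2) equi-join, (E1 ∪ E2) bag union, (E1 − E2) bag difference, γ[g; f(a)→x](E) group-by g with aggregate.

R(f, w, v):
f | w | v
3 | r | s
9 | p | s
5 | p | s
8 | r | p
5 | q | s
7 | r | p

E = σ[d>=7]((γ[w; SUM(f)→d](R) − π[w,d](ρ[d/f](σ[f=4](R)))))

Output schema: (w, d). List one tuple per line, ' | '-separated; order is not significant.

Subexpression sizes:
  R → 6
  γ[w; SUM(f)→d](R) → 3
  R → 6
  σ[f=4](R) → 0
  ρ[d/f](σ[f=4](R)) → 0
  π[w,d](ρ[d/f](σ[f=4](R))) → 0
  (γ[w; SUM(f)→d](R) − π[w,d](ρ[d/f](σ[f=4](R)))) → 3
  σ[d>=7]((γ[w; SUM(f)→d](R) − π[w,d](ρ[d/f](σ[f=4](R))))) → 2

== RESULT ==
w | d
p | 14
r | 18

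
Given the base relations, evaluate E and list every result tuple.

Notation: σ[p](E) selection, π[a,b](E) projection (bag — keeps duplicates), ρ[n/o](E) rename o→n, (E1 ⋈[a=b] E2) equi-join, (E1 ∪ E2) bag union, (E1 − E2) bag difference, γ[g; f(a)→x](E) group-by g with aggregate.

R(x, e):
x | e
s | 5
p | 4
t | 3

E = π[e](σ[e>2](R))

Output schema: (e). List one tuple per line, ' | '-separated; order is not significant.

Subexpression sizes:
  R → 3
  σ[e>2](R) → 3
  π[e](σ[e>2](R)) → 3

== RESULT ==
e
3
4
5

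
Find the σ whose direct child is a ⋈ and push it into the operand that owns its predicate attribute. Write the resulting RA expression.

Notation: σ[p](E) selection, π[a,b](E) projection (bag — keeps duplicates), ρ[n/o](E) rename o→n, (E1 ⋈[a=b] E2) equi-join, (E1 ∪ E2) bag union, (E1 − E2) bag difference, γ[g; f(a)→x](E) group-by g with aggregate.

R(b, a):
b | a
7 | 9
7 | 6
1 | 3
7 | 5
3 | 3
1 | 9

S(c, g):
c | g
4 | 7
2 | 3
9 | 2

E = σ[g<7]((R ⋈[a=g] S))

σ filters on g, owned by the right side.
E' = (R ⋈[a=g] σ[g<7](S))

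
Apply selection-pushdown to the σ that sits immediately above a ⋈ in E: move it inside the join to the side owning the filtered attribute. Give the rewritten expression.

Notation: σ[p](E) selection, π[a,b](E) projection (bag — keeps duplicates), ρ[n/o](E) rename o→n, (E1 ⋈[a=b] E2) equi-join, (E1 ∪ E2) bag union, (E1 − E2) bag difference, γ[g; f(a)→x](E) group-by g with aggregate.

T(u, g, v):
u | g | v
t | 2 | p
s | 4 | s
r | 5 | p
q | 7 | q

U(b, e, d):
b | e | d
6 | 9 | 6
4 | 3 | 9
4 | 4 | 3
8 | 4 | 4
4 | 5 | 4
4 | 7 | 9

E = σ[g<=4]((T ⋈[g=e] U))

σ filters on g, owned by the left side.
E' = (σ[g<=4](T) ⋈[g=e] U)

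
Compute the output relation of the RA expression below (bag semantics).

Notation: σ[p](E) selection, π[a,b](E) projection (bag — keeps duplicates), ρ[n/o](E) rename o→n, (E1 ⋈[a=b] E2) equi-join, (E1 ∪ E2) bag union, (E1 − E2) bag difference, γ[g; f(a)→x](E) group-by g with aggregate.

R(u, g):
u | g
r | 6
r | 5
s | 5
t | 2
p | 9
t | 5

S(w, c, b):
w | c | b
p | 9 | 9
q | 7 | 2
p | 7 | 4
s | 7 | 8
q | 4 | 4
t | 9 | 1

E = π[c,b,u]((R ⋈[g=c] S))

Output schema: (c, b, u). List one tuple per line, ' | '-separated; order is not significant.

Subexpression sizes:
  R → 6
  S → 6
  (R ⋈[g=c] S) → 2
  π[c,b,u]((R ⋈[g=c] S)) → 2

== RESULT ==
c | b | u
9 | 1 | p
9 | 9 | p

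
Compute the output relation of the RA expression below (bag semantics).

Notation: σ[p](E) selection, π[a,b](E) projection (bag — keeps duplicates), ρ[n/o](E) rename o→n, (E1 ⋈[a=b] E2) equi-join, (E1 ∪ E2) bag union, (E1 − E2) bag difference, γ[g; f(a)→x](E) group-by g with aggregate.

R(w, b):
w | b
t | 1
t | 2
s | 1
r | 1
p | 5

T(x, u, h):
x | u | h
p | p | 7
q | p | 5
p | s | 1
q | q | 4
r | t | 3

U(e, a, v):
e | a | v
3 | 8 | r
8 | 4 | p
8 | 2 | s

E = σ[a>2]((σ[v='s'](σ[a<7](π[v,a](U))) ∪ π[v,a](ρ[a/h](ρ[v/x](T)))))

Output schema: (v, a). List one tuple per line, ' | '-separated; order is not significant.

Per-node cardinality:
  U → 3
  π[v,a](U) → 3
  σ[a<7](π[v,a](U)) → 2
  σ[v='s'](σ[a<7](π[v,a](U))) → 1
  T → 5
  ρ[v/x](T) → 5
  ρ[a/h](ρ[v/x](T)) → 5
  π[v,a](ρ[a/h](ρ[v/x](T))) → 5
  (σ[v='s'](σ[a<7](π[v,a](U))) ∪ π[v,a](ρ[a/h](ρ[v/x](T)))) → 6
  σ[a>2]((σ[v='s'](σ[a<7](π[v,a](U))) ∪ π[v,a](ρ[a/h](ρ[v/x](T))))) → 4

== RESULT ==
v | a
p | 7
q | 4
q | 5
r | 3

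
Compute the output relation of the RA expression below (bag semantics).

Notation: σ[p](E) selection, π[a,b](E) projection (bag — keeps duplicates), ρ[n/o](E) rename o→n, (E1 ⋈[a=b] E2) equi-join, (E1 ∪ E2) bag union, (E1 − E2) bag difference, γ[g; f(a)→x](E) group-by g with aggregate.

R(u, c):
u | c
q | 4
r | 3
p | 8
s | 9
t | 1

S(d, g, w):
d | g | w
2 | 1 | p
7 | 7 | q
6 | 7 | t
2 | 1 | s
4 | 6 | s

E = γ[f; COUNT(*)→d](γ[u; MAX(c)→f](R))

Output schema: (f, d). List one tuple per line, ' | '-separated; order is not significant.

Stepwise |·|:
  R → 5
  γ[u; MAX(c)→f](R) → 5
  γ[f; COUNT(*)→d](γ[u; MAX(c)→f](R)) → 5

== RESULT ==
f | d
1 | 1
3 | 1
4 | 1
8 | 1
9 | 1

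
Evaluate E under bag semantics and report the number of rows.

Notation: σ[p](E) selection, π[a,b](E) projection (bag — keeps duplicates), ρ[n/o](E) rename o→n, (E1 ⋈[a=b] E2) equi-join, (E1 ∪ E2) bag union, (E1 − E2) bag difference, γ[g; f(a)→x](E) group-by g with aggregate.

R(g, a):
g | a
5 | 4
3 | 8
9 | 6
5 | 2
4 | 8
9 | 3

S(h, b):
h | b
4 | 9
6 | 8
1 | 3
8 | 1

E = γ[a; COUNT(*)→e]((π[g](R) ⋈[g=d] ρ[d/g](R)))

Subexpression sizes:
  R → 6
  π[g](R) → 6
  R → 6
  ρ[d/g](R) → 6
  (π[g](R) ⋈[g=d] ρ[d/g](R)) → 10
  γ[a; COUNT(*)→e]((π[g](R) ⋈[g=d] ρ[d/g](R))) → 5

|E| = 5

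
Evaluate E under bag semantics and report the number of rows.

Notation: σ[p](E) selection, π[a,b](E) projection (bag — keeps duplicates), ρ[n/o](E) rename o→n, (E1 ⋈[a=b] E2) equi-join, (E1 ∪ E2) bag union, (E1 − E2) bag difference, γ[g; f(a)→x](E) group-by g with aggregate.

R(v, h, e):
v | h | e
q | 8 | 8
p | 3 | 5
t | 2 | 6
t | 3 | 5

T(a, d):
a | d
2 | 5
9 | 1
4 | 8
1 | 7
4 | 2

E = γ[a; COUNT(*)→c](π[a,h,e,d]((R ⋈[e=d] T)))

Stepwise |·|:
  R → 4
  T → 5
  (R ⋈[e=d] T) → 3
  π[a,h,e,d]((R ⋈[e=d] T)) → 3
  γ[a; COUNT(*)→c](π[a,h,e,d]((R ⋈[e=d] T))) → 2

|E| = 2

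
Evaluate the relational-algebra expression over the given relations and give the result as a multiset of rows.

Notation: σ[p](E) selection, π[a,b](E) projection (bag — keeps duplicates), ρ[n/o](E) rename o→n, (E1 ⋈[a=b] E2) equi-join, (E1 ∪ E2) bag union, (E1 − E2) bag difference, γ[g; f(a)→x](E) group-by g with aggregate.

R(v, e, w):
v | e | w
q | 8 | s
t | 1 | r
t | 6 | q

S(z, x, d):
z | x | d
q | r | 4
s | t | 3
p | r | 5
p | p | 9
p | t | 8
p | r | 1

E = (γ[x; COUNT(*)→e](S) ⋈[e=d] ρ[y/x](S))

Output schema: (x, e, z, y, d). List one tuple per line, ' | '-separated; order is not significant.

Row counts bottom-up:
  S → 6
  γ[x; COUNT(*)→e](S) → 3
  S → 6
  ρ[y/x](S) → 6
  (γ[x; COUNT(*)→e](S) ⋈[e=d] ρ[y/x](S)) → 2

== RESULT ==
x | e | z | y | d
p | 1 | p | r | 1
r | 3 | s | t | 3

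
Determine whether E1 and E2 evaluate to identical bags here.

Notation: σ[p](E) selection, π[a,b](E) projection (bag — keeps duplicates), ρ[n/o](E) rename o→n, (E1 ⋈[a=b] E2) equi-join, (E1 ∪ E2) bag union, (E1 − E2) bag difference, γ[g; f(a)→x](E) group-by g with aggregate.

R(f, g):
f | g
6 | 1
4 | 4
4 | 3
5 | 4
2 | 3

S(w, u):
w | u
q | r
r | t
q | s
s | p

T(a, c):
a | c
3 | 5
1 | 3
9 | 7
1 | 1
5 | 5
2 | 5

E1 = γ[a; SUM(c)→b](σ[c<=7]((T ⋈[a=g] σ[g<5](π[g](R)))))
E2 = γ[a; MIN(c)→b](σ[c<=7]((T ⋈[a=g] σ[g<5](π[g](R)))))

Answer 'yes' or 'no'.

E1 subexpression sizes:
  T → 6
  R → 5
  π[g](R) → 5
  σ[g<5](π[g](R)) → 5
  (T ⋈[a=g] σ[g<5](π[g](R))) → 4
  σ[c<=7]((T ⋈[a=g] σ[g<5](π[g](R)))) → 4
  γ[a; SUM(c)→b](σ[c<=7]((T ⋈[a=g] σ[g<5](π[g](R))))) → 2
E2 subexpression sizes:
  T → 6
  R → 5
  π[g](R) → 5
  σ[g<5](π[g](R)) → 5
  (T ⋈[a=g] σ[g<5](π[g](R))) → 4
  σ[c<=7]((T ⋈[a=g] σ[g<5](π[g](R)))) → 4
  γ[a; MIN(c)→b](σ[c<=7]((T ⋈[a=g] σ[g<5](π[g](R))))) → 2

E1 result:
a | b
1 | 4
3 | 10
E2 result:
a | b
1 | 1
3 | 5
Witness: (3, 5) appears 0× in E1 but 1× in E2.

no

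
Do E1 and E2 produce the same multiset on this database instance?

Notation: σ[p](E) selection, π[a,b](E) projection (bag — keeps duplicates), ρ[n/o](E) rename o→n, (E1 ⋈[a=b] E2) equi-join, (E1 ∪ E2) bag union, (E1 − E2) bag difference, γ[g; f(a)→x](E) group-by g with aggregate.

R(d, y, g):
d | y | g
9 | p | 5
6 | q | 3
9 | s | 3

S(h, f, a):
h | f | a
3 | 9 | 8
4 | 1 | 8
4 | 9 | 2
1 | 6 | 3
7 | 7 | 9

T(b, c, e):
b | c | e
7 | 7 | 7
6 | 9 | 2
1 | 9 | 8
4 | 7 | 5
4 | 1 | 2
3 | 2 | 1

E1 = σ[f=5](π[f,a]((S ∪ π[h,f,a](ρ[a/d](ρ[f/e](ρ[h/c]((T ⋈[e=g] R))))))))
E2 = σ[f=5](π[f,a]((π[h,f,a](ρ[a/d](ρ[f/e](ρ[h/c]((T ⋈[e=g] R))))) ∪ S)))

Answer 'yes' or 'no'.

E1 row counts bottom-up:
  S → 5
  T → 6
  R → 3
  (T ⋈[e=g] R) → 1
  ρ[h/c]((T ⋈[e=g] R)) → 1
  ρ[f/e](ρ[h/c]((T ⋈[e=g] R))) → 1
  ρ[a/d](ρ[f/e](ρ[h/c]((T ⋈[e=g] R)))) → 1
  π[h,f,a](ρ[a/d](ρ[f/e](ρ[h/c]((T ⋈[e=g] R))))) → 1
  (S ∪ π[h,f,a](ρ[a/d](ρ[f/e](ρ[h/c]((T ⋈[e=g] R)))))) → 6
  π[f,a]((S ∪ π[h,f,a](ρ[a/d](ρ[f/e](ρ[h/c]((T ⋈[e=g] R))))))) → 6
  σ[f=5](π[f,a]((S ∪ π[h,f,a](ρ[a/d](ρ[f/e](ρ[h/c]((T ⋈[e=g] R)))))))) → 1
E2 row counts bottom-up:
  T → 6
  R → 3
  (T ⋈[e=g] R) → 1
  ρ[h/c]((T ⋈[e=g] R)) → 1
  ρ[f/e](ρ[h/c]((T ⋈[e=g] R))) → 1
  ρ[a/d](ρ[f/e](ρ[h/c]((T ⋈[e=g] R)))) → 1
  π[h,f,a](ρ[a/d](ρ[f/e](ρ[h/c]((T ⋈[e=g] R))))) → 1
  S → 5
  (π[h,f,a](ρ[a/d](ρ[f/e](ρ[h/c]((T ⋈[e=g] R))))) ∪ S) → 6
  π[f,a]((π[h,f,a](ρ[a/d](ρ[f/e](ρ[h/c]((T ⋈[e=g] R))))) ∪ S)) → 6
  σ[f=5](π[f,a]((π[h,f,a](ρ[a/d](ρ[f/e](ρ[h/c]((T ⋈[e=g] R))))) ∪ S))) → 1

E1 and E2 produce the same multiset:
f | a
5 | 9

yes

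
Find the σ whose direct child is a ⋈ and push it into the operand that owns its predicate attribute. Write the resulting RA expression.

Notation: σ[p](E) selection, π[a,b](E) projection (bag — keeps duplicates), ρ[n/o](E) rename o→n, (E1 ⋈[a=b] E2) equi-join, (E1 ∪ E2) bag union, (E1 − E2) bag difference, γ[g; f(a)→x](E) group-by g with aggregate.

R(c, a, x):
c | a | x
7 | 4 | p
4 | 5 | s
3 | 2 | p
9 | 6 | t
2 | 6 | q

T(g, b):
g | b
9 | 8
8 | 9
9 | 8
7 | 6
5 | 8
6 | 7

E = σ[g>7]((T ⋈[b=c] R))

σ filters on g, owned by the left side.
E' = (σ[g>7](T) ⋈[b=c] R)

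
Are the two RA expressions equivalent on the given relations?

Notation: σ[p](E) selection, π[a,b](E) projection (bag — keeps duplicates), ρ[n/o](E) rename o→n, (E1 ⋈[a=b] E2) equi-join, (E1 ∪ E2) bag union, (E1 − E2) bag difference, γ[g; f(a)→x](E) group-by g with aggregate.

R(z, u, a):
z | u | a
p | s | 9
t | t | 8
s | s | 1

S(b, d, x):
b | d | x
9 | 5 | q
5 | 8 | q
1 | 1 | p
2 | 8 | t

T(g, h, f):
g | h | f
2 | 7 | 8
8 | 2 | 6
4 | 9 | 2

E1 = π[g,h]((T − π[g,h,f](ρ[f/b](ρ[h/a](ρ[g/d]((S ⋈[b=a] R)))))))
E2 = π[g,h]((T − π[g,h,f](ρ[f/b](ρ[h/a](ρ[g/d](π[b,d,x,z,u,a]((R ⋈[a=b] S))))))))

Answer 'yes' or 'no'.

E1 subexpression sizes:
  T → 3
  S → 4
  R → 3
  (S ⋈[b=a] R) → 2
  ρ[g/d]((S ⋈[b=a] R)) → 2
  ρ[h/a](ρ[g/d]((S ⋈[b=a] R))) → 2
  ρ[f/b](ρ[h/a](ρ[g/d]((S ⋈[b=a] R)))) → 2
  π[g,h,f](ρ[f/b](ρ[h/a](ρ[g/d]((S ⋈[b=a] R))))) → 2
  (T − π[g,h,f](ρ[f/b](ρ[h/a](ρ[g/d]((S ⋈[b=a] R)))))) → 3
  π[g,h]((T − π[g,h,f](ρ[f/b](ρ[h/a](ρ[g/d]((S ⋈[b=a] R))))))) → 3
E2 subexpression sizes:
  T → 3
  R → 3
  S → 4
  (R ⋈[a=b] S) → 2
  π[b,d,x,z,u,a]((R ⋈[a=b] S)) → 2
  ρ[g/d](π[b,d,x,z,u,a]((R ⋈[a=b] S))) → 2
  ρ[h/a](ρ[g/d](π[b,d,x,z,u,a]((R ⋈[a=b] S)))) → 2
  ρ[f/b](ρ[h/a](ρ[g/d](π[b,d,x,z,u,a]((R ⋈[a=b] S))))) → 2
  π[g,h,f](ρ[f/b](ρ[h/a](ρ[g/d](π[b,d,x,z,u,a]((R ⋈[a=b] S)))))) → 2
  (T − π[g,h,f](ρ[f/b](ρ[h/a](ρ[g/d](π[b,d,x,z,u,a]((R ⋈[a=b] S))))))) → 3
  π[g,h]((T − π[g,h,f](ρ[f/b](ρ[h/a](ρ[g/d](π[b,d,x,z,u,a]((R ⋈[a=b] S)))))))) → 3

E1 and E2 produce the same multiset:
g | h
2 | 7
4 | 9
8 | 2

yes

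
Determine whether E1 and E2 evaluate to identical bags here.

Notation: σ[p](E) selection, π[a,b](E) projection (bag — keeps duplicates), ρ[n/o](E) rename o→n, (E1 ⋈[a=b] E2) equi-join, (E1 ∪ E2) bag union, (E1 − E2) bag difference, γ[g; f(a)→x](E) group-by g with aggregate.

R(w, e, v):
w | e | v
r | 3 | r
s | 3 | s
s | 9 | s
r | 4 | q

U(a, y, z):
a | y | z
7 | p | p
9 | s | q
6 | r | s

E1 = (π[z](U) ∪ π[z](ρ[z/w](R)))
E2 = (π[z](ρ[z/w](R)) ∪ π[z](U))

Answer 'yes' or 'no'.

E1 per-node cardinality:
  U → 3
  π[z](U) → 3
  R → 4
  ρ[z/w](R) → 4
  π[z](ρ[z/w](R)) → 4
  (π[z](U) ∪ π[z](ρ[z/w](R))) → 7
E2 per-node cardinality:
  R → 4
  ρ[z/w](R) → 4
  π[z](ρ[z/w](R)) → 4
  U → 3
  π[z](U) → 3
  (π[z](ρ[z/w](R)) ∪ π[z](U)) → 7

E1 and E2 produce the same multiset:
z
p
q
r
r
s
s
s

yes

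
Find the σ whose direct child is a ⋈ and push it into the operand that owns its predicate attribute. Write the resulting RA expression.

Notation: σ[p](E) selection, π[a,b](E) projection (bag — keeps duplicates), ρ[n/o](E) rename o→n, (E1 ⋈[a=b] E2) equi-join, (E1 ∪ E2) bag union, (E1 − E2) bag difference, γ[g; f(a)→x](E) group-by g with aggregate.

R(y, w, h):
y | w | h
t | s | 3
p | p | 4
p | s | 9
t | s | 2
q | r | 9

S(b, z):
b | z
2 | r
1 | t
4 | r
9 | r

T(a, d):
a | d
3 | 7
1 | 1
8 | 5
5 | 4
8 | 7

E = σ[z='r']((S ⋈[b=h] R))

σ filters on z, owned by the left side.
E' = (σ[z='r'](S) ⋈[b=h] R)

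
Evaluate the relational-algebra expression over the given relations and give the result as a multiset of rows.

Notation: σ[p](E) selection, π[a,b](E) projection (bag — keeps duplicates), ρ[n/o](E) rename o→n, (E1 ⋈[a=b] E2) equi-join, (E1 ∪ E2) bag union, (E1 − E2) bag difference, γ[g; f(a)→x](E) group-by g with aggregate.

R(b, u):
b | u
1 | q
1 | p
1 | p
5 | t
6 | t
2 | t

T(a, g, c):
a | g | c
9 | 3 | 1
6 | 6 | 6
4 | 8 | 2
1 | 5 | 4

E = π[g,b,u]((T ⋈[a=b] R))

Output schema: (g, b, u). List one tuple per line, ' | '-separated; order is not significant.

Stepwise |·|:
  T → 4
  R → 6
  (T ⋈[a=b] R) → 4
  π[g,b,u]((T ⋈[a=b] R)) → 4

== RESULT ==
g | b | u
5 | 1 | p
5 | 1 | p
5 | 1 | q
6 | 6 | t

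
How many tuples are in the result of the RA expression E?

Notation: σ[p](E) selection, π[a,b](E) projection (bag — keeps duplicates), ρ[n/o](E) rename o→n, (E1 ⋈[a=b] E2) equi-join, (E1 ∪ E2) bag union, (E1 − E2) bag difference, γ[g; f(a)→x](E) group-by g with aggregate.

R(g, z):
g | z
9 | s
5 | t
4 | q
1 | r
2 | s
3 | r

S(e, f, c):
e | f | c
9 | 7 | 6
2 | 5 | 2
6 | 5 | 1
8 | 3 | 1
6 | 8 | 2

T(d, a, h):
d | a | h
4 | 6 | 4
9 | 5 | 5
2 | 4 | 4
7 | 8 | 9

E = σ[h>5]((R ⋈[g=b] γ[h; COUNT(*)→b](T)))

Subexpression sizes:
  R → 6
  T → 4
  γ[h; COUNT(*)→b](T) → 3
  (R ⋈[g=b] γ[h; COUNT(*)→b](T)) → 3
  σ[h>5]((R ⋈[g=b] γ[h; COUNT(*)→b](T))) → 1

|E| = 1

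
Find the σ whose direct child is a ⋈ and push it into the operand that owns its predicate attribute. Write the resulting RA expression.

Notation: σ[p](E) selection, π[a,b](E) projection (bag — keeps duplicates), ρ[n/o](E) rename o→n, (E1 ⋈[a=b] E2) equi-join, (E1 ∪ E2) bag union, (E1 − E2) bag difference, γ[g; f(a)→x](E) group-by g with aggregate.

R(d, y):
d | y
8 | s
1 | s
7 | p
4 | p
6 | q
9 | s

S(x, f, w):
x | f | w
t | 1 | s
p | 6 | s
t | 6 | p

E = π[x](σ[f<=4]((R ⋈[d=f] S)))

σ filters on f, owned by the right side.
E' = π[x]((R ⋈[d=f] σ[f<=4](S)))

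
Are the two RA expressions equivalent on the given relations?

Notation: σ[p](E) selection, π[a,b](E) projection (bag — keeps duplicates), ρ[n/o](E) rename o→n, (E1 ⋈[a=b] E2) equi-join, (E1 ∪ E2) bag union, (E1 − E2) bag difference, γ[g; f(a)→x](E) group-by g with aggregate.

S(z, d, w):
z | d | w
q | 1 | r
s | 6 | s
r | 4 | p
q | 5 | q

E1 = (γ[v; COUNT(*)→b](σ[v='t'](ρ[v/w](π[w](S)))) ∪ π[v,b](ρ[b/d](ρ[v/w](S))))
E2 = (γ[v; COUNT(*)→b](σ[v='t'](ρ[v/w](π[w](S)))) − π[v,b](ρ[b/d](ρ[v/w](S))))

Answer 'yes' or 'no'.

E1 stepwise |·|:
  S → 4
  π[w](S) → 4
  ρ[v/w](π[w](S)) → 4
  σ[v='t'](ρ[v/w](π[w](S))) → 0
  γ[v; COUNT(*)→b](σ[v='t'](ρ[v/w](π[w](S)))) → 0
  S → 4
  ρ[v/w](S) → 4
  ρ[b/d](ρ[v/w](S)) → 4
  π[v,b](ρ[b/d](ρ[v/w](S))) → 4
  (γ[v; COUNT(*)→b](σ[v='t'](ρ[v/w](π[w](S)))) ∪ π[v,b](ρ[b/d](ρ[v/w](S)))) → 4
E2 stepwise |·|:
  S → 4
  π[w](S) → 4
  ρ[v/w](π[w](S)) → 4
  σ[v='t'](ρ[v/w](π[w](S))) → 0
  γ[v; COUNT(*)→b](σ[v='t'](ρ[v/w](π[w](S)))) → 0
  S → 4
  ρ[v/w](S) → 4
  ρ[b/d](ρ[v/w](S)) → 4
  π[v,b](ρ[b/d](ρ[v/w](S))) → 4
  (γ[v; COUNT(*)→b](σ[v='t'](ρ[v/w](π[w](S)))) − π[v,b](ρ[b/d](ρ[v/w](S)))) → 0

E1 result:
v | b
p | 4
q | 5
r | 1
s | 6
E2 result:
v | b
(0 rows)
Witness: ('r', 1) appears 1× in E1 but 0× in E2.

no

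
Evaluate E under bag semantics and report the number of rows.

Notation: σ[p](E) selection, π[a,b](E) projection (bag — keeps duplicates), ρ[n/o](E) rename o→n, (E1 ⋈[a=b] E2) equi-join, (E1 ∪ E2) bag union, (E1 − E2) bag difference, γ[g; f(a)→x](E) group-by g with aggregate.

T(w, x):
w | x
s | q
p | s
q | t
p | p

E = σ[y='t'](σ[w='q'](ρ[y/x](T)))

Row counts bottom-up:
  T → 4
  ρ[y/x](T) → 4
  σ[w='q'](ρ[y/x](T)) → 1
  σ[y='t'](σ[w='q'](ρ[y/x](T))) → 1

|E| = 1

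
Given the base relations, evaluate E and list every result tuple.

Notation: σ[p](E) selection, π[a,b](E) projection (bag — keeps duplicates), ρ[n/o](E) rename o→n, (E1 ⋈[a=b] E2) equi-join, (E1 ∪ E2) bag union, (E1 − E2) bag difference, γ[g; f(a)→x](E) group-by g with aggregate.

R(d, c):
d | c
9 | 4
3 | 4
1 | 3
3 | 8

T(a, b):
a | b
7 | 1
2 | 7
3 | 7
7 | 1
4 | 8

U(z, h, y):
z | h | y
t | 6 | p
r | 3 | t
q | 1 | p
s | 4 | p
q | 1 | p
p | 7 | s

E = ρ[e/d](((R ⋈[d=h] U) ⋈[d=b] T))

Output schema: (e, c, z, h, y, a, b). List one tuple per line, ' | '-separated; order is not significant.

Subexpression sizes:
  R → 4
  U → 6
  (R ⋈[d=h] U) → 4
  T → 5
  ((R ⋈[d=h] U) ⋈[d=b] T) → 4
  ρ[e/d](((R ⋈[d=h] U) ⋈[d=b] T)) → 4

== RESULT ==
e | c | z | h | y | a | b
1 | 3 | q | 1 | p | 7 | 1
1 | 3 | q | 1 | p | 7 | 1
1 | 3 | q | 1 | p | 7 | 1
1 | 3 | q | 1 | p | 7 | 1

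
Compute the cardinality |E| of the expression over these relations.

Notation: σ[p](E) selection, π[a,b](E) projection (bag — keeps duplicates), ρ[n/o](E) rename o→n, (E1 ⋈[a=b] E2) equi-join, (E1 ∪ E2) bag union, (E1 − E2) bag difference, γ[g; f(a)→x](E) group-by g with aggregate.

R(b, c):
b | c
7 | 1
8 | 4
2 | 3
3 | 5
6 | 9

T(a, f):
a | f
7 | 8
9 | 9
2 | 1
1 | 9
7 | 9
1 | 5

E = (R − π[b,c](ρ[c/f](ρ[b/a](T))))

Row counts bottom-up:
  R → 5
  T → 6
  ρ[b/a](T) → 6
  ρ[c/f](ρ[b/a](T)) → 6
  π[b,c](ρ[c/f](ρ[b/a](T))) → 6
  (R − π[b,c](ρ[c/f](ρ[b/a](T)))) → 5

|E| = 5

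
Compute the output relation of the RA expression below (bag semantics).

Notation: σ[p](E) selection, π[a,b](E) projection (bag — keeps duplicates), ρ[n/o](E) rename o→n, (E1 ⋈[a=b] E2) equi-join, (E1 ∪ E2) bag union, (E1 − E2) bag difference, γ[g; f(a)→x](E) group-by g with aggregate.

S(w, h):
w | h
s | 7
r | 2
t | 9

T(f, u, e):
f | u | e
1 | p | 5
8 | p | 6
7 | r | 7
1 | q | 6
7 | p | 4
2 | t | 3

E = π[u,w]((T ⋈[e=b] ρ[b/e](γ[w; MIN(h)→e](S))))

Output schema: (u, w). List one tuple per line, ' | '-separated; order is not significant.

Subexpression sizes:
  T → 6
  S → 3
  γ[w; MIN(h)→e](S) → 3
  ρ[b/e](γ[w; MIN(h)→e](S)) → 3
  (T ⋈[e=b] ρ[b/e](γ[w; MIN(h)→e](S))) → 1
  π[u,w]((T ⋈[e=b] ρ[b/e](γ[w; MIN(h)→e](S)))) → 1

== RESULT ==
u | w
r | s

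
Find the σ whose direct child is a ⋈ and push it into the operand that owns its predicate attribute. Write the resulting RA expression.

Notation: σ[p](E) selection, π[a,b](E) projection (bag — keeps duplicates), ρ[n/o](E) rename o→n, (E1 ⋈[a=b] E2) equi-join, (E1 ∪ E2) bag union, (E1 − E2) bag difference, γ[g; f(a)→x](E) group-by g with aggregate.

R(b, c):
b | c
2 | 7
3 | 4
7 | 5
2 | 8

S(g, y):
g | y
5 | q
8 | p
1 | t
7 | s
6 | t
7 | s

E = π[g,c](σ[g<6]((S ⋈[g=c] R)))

σ filters on g, owned by the left side.
E' = π[g,c]((σ[g<6](S) ⋈[g=c] R))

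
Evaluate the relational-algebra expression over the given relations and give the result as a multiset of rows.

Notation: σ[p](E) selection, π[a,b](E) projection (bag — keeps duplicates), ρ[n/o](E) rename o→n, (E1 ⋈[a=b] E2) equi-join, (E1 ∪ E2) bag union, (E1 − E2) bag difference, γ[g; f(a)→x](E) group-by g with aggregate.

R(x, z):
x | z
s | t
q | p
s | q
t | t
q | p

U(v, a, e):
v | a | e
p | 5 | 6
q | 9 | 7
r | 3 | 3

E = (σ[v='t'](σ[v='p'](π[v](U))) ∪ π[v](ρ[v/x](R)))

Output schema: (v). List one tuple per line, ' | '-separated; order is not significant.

Per-node cardinality:
  U → 3
  π[v](U) → 3
  σ[v='p'](π[v](U)) → 1
  σ[v='t'](σ[v='p'](π[v](U))) → 0
  R → 5
  ρ[v/x](R) → 5
  π[v](ρ[v/x](R)) → 5
  (σ[v='t'](σ[v='p'](π[v](U))) ∪ π[v](ρ[v/x](R))) → 5

== RESULT ==
v
q
q
s
s
t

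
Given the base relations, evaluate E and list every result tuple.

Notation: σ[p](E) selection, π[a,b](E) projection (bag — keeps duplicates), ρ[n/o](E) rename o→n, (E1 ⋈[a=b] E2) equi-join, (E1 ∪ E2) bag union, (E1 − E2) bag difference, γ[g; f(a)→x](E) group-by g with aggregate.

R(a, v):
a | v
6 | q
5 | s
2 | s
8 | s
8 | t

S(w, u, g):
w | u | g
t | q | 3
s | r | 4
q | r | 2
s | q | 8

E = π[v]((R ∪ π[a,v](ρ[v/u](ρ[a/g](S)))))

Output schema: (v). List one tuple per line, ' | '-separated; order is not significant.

Row counts bottom-up:
  R → 5
  S → 4
  ρ[a/g](S) → 4
  ρ[v/u](ρ[a/g](S)) → 4
  π[a,v](ρ[v/u](ρ[a/g](S))) → 4
  (R ∪ π[a,v](ρ[v/u](ρ[a/g](S)))) → 9
  π[v]((R ∪ π[a,v](ρ[v/u](ρ[a/g](S))))) → 9

== RESULT ==
v
q
q
q
r
r
s
s
s
t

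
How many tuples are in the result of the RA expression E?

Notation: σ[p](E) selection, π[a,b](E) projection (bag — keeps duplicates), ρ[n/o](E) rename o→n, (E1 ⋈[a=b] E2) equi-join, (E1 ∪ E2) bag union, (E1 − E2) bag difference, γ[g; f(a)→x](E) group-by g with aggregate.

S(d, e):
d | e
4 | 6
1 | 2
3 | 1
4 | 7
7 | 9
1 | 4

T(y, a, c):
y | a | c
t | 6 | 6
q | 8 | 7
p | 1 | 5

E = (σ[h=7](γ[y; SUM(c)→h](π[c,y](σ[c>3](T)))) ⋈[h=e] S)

Stepwise |·|:
  T → 3
  σ[c>3](T) → 3
  π[c,y](σ[c>3](T)) → 3
  γ[y; SUM(c)→h](π[c,y](σ[c>3](T))) → 3
  σ[h=7](γ[y; SUM(c)→h](π[c,y](σ[c>3](T)))) → 1
  S → 6
  (σ[h=7](γ[y; SUM(c)→h](π[c,y](σ[c>3](T)))) ⋈[h=e] S) → 1

|E| = 1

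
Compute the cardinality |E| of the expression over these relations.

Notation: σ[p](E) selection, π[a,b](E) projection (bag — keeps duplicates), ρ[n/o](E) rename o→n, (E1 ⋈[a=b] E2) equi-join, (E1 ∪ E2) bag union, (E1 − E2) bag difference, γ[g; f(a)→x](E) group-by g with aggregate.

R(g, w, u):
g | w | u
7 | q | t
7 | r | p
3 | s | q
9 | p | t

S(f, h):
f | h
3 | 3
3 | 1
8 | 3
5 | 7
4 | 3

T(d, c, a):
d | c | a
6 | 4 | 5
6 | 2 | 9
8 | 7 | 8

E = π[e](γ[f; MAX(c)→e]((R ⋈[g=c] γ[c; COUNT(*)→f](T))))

Stepwise |·|:
  R → 4
  T → 3
  γ[c; COUNT(*)→f](T) → 3
  (R ⋈[g=c] γ[c; COUNT(*)→f](T)) → 2
  γ[f; MAX(c)→e]((R ⋈[g=c] γ[c; COUNT(*)→f](T))) → 1
  π[e](γ[f; MAX(c)→e]((R ⋈[g=c] γ[c; COUNT(*)→f](T)))) → 1

|E| = 1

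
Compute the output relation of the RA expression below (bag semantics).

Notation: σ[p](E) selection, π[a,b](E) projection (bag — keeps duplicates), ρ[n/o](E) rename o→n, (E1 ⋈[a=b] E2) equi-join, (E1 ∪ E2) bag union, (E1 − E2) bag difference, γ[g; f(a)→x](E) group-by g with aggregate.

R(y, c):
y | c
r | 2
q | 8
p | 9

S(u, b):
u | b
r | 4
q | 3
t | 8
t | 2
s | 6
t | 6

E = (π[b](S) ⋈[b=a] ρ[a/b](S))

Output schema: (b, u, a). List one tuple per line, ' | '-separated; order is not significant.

Subexpression sizes:
  S → 6
  π[b](S) → 6
  S → 6
  ρ[a/b](S) → 6
  (π[b](S) ⋈[b=a] ρ[a/b](S)) → 8

== RESULT ==
b | u | a
2 | t | 2
3 | q | 3
4 | r | 4
6 | s | 6
6 | s | 6
6 | t | 6
6 | t | 6
8 | t | 8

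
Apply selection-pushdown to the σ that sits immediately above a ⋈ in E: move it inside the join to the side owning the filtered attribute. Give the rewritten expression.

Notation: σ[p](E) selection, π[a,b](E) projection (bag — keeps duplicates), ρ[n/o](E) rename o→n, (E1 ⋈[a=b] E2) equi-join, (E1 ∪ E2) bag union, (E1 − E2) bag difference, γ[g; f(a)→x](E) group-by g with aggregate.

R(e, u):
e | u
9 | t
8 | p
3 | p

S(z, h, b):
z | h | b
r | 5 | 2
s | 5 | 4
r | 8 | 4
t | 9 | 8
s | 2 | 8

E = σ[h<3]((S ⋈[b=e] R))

σ filters on h, owned by the left side.
E' = (σ[h<3](S) ⋈[b=e] R)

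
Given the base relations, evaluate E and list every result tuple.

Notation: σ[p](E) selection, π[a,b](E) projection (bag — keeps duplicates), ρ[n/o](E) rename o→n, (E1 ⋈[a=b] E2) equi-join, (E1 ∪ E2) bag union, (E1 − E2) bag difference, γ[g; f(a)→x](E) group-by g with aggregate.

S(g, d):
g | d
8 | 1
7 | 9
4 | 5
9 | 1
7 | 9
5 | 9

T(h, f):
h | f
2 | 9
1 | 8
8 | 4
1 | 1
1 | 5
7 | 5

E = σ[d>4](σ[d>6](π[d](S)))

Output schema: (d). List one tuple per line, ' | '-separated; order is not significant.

Subexpression sizes:
  S → 6
  π[d](S) → 6
  σ[d>6](π[d](S)) → 3
  σ[d>4](σ[d>6](π[d](S))) → 3

== RESULT ==
d
9
9
9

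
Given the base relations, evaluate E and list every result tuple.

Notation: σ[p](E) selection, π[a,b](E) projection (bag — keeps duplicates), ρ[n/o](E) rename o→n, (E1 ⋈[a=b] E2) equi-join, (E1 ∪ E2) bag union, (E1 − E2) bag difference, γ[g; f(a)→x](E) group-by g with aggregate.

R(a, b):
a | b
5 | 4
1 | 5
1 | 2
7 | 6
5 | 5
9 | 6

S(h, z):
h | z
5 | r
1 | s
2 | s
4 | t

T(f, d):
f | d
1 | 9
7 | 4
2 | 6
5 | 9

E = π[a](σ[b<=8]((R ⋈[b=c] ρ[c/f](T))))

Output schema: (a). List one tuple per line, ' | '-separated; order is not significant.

Per-node cardinality:
  R → 6
  T → 4
  ρ[c/f](T) → 4
  (R ⋈[b=c] ρ[c/f](T)) → 3
  σ[b<=8]((R ⋈[b=c] ρ[c/f](T))) → 3
  π[a](σ[b<=8]((R ⋈[b=c] ρ[c/f](T)))) → 3

== RESULT ==
a
1
1
5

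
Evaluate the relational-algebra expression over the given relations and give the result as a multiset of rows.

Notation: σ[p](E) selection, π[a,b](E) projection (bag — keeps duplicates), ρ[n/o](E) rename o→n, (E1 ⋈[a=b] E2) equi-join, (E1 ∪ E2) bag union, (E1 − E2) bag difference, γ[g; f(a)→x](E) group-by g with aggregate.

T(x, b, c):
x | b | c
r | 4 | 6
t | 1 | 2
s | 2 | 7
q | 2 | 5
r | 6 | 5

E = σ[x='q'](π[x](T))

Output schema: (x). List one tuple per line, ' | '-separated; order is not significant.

Per-node cardinality:
  T → 5
  π[x](T) → 5
  σ[x='q'](π[x](T)) → 1

== RESULT ==
x
q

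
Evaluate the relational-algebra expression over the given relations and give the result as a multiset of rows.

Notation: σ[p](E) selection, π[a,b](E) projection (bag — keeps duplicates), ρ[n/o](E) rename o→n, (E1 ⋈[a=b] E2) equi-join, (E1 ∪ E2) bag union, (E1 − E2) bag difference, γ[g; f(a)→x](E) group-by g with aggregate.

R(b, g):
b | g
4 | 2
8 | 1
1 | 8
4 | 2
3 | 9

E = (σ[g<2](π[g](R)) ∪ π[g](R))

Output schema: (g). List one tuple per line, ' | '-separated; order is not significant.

Subexpression sizes:
  R → 5
  π[g](R) → 5
  σ[g<2](π[g](R)) → 1
  R → 5
  π[g](R) → 5
  (σ[g<2](π[g](R)) ∪ π[g](R)) → 6

== RESULT ==
g
1
1
2
2
8
9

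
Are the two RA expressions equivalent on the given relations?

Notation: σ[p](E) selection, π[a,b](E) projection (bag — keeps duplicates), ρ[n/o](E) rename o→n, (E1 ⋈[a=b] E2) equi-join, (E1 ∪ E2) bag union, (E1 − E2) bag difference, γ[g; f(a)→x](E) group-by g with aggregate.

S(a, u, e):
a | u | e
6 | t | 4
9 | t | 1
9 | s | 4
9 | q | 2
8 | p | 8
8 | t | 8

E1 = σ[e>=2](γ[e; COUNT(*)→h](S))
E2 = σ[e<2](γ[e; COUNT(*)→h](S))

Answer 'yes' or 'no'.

E1 row counts bottom-up:
  S → 6
  γ[e; COUNT(*)→h](S) → 4
  σ[e>=2](γ[e; COUNT(*)→h](S)) → 3
E2 row counts bottom-up:
  S → 6
  γ[e; COUNT(*)→h](S) → 4
  σ[e<2](γ[e; COUNT(*)→h](S)) → 1

E1 result:
e | h
2 | 1
4 | 2
8 | 2
E2 result:
e | h
1 | 1
Witness: (8, 2) appears 1× in E1 but 0× in E2.

no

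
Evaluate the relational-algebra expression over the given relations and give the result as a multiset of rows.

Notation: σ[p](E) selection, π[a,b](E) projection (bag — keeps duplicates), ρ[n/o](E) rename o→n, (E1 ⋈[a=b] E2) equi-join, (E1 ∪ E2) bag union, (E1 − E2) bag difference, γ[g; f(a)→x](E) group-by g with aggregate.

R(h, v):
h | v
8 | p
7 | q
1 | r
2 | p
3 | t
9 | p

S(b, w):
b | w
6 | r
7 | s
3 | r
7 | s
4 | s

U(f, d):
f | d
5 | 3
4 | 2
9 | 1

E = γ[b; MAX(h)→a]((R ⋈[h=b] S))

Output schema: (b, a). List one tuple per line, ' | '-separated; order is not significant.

Per-node cardinality:
  R → 6
  S → 5
  (R ⋈[h=b] S) → 3
  γ[b; MAX(h)→a]((R ⋈[h=b] S)) → 2

== RESULT ==
b | a
3 | 3
7 | 7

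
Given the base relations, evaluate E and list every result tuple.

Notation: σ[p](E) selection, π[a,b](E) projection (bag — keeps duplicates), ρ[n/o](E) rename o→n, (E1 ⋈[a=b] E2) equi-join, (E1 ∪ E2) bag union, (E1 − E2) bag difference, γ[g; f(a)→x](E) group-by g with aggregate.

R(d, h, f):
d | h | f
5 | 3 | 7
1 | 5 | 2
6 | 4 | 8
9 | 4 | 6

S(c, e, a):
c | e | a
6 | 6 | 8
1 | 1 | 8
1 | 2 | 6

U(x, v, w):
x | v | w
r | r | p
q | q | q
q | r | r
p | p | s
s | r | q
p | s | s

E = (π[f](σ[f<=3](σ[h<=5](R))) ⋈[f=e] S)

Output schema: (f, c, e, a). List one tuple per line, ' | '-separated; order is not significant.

Row counts bottom-up:
  R → 4
  σ[h<=5](R) → 4
  σ[f<=3](σ[h<=5](R)) → 1
  π[f](σ[f<=3](σ[h<=5](R))) → 1
  S → 3
  (π[f](σ[f<=3](σ[h<=5](R))) ⋈[f=e] S) → 1

== RESULT ==
f | c | e | a
2 | 1 | 2 | 6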